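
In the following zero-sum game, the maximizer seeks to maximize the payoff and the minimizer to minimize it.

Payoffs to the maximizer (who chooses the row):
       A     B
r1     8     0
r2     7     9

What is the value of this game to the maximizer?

36/5

Row minima are 0 and 7, so the maximizer's maximin is 7; column maxima are 8 and 9, so the minimizer's minimax is 8. These differ, so the equilibrium is in mixed strategies.
Let the maximizer play r1 with probability p. The minimizer is indifferent when 8p + 7(1−p) = 9(1−p), giving p = 1/5.
Let the minimizer play A with probability q. The maximizer is indifferent when 8q = 7q + 9(1−q), giving q = 9/10.
The value is 8·(9/10) + (0)·(1/10) = 36/5.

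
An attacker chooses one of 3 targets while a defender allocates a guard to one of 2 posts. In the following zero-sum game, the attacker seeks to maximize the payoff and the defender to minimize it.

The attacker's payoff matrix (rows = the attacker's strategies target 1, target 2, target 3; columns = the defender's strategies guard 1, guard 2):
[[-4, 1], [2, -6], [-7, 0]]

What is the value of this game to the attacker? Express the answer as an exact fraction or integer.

Row target 3 is strictly dominated by row target 1, so the attacker never plays it.
The remaining 2×2 game on (target 1, target 2) × (guard 1, guard 2) has no saddle point. Let the attacker play target 1 with probability p; indifference gives −4p + 2(1−p) = p − 6(1−p), so p = 8/13.
Similarly the defender's optimal q on guard 1 is 7/13, and the value is -4·(7/13) + (1)·(6/13) = -22/13.

-22/13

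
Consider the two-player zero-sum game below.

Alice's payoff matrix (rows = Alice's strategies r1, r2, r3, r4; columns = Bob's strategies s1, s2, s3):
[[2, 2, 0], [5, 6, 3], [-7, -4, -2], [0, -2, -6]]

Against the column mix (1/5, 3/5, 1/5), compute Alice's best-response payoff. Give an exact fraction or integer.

r1: (2)·(1/5) + (2)·(3/5) + (0)·(1/5) = 8/5.
r2: (5)·(1/5) + (6)·(3/5) + (3)·(1/5) = 26/5.
r3: (-7)·(1/5) + (-4)·(3/5) + (-2)·(1/5) = -21/5.
r4: (0)·(1/5) + (-2)·(3/5) + (-6)·(1/5) = -12/5.
The best pure response is r2 with expected payoff 26/5.

26/5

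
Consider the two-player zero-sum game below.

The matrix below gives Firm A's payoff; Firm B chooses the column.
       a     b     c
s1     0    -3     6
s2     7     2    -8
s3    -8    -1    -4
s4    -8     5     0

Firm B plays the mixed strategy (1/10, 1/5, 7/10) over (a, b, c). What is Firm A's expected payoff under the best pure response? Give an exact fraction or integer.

18/5

s1: (0)·(1/10) + (-3)·(1/5) + (6)·(7/10) = 18/5.
s2: (7)·(1/10) + (2)·(1/5) + (-8)·(7/10) = -9/2.
s3: (-8)·(1/10) + (-1)·(1/5) + (-4)·(7/10) = -19/5.
s4: (-8)·(1/10) + (5)·(1/5) + (0)·(7/10) = 1/5.
The best pure response is s1 with expected payoff 18/5.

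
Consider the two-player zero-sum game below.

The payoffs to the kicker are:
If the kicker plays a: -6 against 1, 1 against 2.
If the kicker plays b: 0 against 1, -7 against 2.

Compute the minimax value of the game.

Row minima are -6 and -7, so the kicker's maximin is -6; column maxima are 0 and 1, so the goalkeeper's minimax is 0. These differ, so the equilibrium is in mixed strategies.
Let the kicker play a with probability p. The goalkeeper is indifferent when −6p = p − 7(1−p), giving p = 1/2.
Let the goalkeeper play 1 with probability q. The kicker is indifferent when −6q + (1−q) = −7(1−q), giving q = 4/7.
The value is -6·(4/7) + (1)·(3/7) = -3.

-3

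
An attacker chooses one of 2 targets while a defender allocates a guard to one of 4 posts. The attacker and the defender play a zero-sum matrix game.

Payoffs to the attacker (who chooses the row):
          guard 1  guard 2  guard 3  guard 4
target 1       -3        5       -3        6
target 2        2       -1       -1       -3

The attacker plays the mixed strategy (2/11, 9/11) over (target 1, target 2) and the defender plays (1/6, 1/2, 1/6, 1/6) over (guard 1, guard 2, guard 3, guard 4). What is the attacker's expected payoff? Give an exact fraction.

Against (1/6, 1/2, 1/6, 1/6), each row's expected payoff is target 1: 5/2; target 2: -5/6.
Taking the (2/11, 9/11)-weighted average: (2/11)·(5/2) + (9/11)·(-5/6) = -5/22.

-5/22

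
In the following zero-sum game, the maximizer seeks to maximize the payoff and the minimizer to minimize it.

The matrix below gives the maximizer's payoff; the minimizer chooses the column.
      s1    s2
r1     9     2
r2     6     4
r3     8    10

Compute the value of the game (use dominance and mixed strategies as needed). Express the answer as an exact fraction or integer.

74/9

Row r2 is strictly dominated by row r3, so the maximizer never plays it.
The remaining 2×2 game on (r1, r3) × (s1, s2) has no saddle point. Let the maximizer play r1 with probability p; indifference gives 9p + 8(1−p) = 2p + 10(1−p), so p = 2/9.
Similarly the minimizer's optimal q on s1 is 8/9, and the value is 9·(8/9) + (2)·(1/9) = 74/9.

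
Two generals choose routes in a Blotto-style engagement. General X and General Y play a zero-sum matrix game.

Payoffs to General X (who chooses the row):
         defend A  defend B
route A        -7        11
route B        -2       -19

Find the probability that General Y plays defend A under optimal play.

Row minima are -7 and -19, so General X's maximin is -7; column maxima are -2 and 11, so General Y's minimax is -2. These differ, so the equilibrium is in mixed strategies.
Let General Y play defend A with probability q. General X is indifferent when −7q + 11(1−q) = −2q − 19(1−q), giving q = 6/7.

6/7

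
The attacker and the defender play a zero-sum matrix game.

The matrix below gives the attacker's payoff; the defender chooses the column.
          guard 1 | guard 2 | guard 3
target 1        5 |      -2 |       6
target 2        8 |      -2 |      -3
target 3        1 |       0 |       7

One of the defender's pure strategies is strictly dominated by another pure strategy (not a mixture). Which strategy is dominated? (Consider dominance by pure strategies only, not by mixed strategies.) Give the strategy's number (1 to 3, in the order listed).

The defender prefers columns that give the attacker less. Compare guard 1 with guard 2: -2 < 5, -2 < 8, 0 < 1.
So guard 2 strictly dominates guard 1 for the defender; guard 1 is strictly dominated.

1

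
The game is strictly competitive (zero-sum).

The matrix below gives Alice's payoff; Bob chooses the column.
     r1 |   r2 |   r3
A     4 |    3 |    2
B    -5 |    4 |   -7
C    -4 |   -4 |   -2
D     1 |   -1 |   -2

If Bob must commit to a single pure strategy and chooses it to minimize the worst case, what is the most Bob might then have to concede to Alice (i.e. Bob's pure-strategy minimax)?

2

The worst case (largest entry) in each column is r1: 4, r2: 4, r3: 2.
The best (smallest) of these is 2.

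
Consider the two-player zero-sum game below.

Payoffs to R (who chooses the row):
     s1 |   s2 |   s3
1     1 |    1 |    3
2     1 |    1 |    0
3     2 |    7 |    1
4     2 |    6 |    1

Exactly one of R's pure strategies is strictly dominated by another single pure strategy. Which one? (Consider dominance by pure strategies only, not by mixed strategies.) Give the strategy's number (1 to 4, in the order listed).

Compare 2 with 3: 2 > 1, 7 > 1, 1 > 0.
So 3 strictly dominates 2 for R; 2 is strictly dominated.

2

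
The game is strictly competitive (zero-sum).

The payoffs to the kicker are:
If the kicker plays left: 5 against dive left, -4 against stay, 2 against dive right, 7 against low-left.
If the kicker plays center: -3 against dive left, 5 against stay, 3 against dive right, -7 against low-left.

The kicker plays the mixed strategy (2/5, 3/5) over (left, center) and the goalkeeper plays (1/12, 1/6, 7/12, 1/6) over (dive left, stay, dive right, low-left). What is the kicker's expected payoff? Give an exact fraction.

Against (1/12, 1/6, 7/12, 1/6), each row's expected payoff is left: 25/12; center: 7/6.
Taking the (2/5, 3/5)-weighted average: (2/5)·(25/12) + (3/5)·(7/6) = 23/15.

23/15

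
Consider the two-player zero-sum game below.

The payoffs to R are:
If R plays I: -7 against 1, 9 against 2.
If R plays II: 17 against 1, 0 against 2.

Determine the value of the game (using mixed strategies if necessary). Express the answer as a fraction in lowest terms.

Row minima are -7 and 0, so R's maximin is 0; column maxima are 17 and 9, so C's minimax is 9. These differ, so the equilibrium is in mixed strategies.
Let R play I with probability p. C is indifferent when −7p + 17(1−p) = 9p, giving p = 17/33.
Let C play 1 with probability q. R is indifferent when −7q + 9(1−q) = 17q, giving q = 3/11.
The value is -7·(3/11) + (9)·(8/11) = 51/11.

51/11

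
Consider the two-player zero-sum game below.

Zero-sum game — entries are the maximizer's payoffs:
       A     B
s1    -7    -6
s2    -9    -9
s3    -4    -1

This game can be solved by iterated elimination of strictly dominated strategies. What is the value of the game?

Row s2 is strictly dominated by row s1 (-7>-9, -6>-9); eliminate s2.
Column B is strictly dominated by A for the minimizer (-7<-6, -4<-1); eliminate B.
Row s1 is strictly dominated by row s3 (-4>-7); eliminate s1.
Only (s3, A) remains, with payoff -4.

-4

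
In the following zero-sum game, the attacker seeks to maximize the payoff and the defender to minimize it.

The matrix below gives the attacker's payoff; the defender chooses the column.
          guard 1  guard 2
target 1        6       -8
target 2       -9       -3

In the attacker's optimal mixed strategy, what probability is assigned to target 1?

3/10

Row minima are -8 and -9, so the attacker's maximin is -8; column maxima are 6 and -3, so the defender's minimax is -3. These differ, so the equilibrium is in mixed strategies.
Let the attacker play target 1 with probability p. The defender is indifferent when 6p − 9(1−p) = −8p − 3(1−p), giving p = 3/10.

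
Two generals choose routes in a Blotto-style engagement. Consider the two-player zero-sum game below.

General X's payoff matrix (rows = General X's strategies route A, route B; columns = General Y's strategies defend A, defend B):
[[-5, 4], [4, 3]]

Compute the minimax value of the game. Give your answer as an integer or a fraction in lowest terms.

31/10

Row minima are -5 and 3, so General X's maximin is 3; column maxima are 4 and 4, so General Y's minimax is 4. These differ, so the equilibrium is in mixed strategies.
Let General X play route A with probability p. General Y is indifferent when −5p + 4(1−p) = 4p + 3(1−p), giving p = 1/10.
Let General Y play defend A with probability q. General X is indifferent when −5q + 4(1−q) = 4q + 3(1−q), giving q = 1/10.
The value is -5·(1/10) + (4)·(9/10) = 31/10.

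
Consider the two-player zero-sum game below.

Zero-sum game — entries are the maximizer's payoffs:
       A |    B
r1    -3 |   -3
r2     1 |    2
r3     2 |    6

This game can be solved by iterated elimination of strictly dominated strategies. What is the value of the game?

Row r1 is strictly dominated by row r2 (1>-3, 2>-3); eliminate r1.
Column B is strictly dominated by A for the minimizer (1<2, 2<6); eliminate B.
Row r2 is strictly dominated by row r3 (2>1); eliminate r2.
Only (r3, A) remains, with payoff 2.

2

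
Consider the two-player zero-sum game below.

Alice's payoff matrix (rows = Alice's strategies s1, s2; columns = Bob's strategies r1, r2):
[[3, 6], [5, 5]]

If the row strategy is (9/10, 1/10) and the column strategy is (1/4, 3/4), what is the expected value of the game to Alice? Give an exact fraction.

Against (1/4, 3/4), each row's expected payoff is s1: 21/4; s2: 5.
Taking the (9/10, 1/10)-weighted average: (9/10)·(21/4) + (1/10)·(5) = 209/40.

209/40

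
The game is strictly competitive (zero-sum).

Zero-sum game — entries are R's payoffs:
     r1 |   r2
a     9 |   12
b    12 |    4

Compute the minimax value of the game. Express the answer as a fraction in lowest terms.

Row minima are 9 and 4, so R's maximin is 9; column maxima are 12 and 12, so C's minimax is 12. These differ, so the equilibrium is in mixed strategies.
Let R play a with probability p. C is indifferent when 9p + 12(1−p) = 12p + 4(1−p), giving p = 8/11.
Let C play r1 with probability q. R is indifferent when 9q + 12(1−q) = 12q + 4(1−q), giving q = 8/11.
The value is 9·(8/11) + (12)·(3/11) = 108/11.

108/11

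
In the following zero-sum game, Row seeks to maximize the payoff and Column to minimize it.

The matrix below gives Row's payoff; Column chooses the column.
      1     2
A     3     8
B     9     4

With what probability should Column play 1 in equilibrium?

Row minima are 3 and 4, so Row's maximin is 4; column maxima are 9 and 8, so Column's minimax is 8. These differ, so the equilibrium is in mixed strategies.
Let Column play 1 with probability q. Row is indifferent when 3q + 8(1−q) = 9q + 4(1−q), giving q = 2/5.

2/5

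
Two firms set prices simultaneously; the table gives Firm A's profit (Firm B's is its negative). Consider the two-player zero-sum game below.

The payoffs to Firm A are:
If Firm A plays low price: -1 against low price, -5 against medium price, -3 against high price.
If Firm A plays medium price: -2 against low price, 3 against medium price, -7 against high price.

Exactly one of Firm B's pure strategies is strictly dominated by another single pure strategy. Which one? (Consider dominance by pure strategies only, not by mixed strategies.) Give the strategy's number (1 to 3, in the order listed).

1

Firm B prefers columns that give Firm A less. Compare low price with high price: -3 < -1, -7 < -2.
So high price strictly dominates low price for Firm B; low price is strictly dominated.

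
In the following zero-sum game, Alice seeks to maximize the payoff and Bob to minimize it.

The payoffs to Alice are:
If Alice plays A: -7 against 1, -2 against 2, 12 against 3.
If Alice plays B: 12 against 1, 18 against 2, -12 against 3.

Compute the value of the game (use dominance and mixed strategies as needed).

60/43

Column 2 is strictly dominated by 1 for Bob (it gives Alice more in every row).
The remaining 2×2 game on (A, B) × (1, 3) has no saddle point. Let Alice play A with probability p; indifference gives −7p + 12(1−p) = 12p − 12(1−p), so p = 24/43.
Similarly Bob's optimal q on 1 is 24/43, and the value is -7·(24/43) + (12)·(19/43) = 60/43.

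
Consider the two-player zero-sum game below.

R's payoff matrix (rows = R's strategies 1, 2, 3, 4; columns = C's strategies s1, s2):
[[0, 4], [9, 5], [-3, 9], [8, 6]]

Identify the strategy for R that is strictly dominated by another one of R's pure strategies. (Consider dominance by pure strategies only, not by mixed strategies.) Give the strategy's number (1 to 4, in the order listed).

Compare 1 with 2: 9 > 0, 5 > 4.
So 2 strictly dominates 1 for R; 1 is strictly dominated.

1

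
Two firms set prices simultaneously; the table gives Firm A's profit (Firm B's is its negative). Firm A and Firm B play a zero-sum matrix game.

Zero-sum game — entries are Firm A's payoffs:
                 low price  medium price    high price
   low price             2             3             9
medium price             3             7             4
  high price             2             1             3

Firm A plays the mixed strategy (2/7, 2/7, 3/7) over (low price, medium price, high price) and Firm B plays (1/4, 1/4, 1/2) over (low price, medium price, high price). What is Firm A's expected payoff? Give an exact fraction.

109/28

Against (1/4, 1/4, 1/2), each row's expected payoff is low price: 23/4; medium price: 9/2; high price: 9/4.
Taking the (2/7, 2/7, 3/7)-weighted average: (2/7)·(23/4) + (2/7)·(9/2) + (3/7)·(9/4) = 109/28.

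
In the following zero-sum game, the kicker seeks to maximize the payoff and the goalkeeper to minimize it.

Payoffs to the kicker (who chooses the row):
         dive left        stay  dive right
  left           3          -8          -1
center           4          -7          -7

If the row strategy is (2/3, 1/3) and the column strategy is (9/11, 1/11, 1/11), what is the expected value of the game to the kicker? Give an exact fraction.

Against (9/11, 1/11, 1/11), each row's expected payoff is left: 18/11; center: 2.
Taking the (2/3, 1/3)-weighted average: (2/3)·(18/11) + (1/3)·(2) = 58/33.

58/33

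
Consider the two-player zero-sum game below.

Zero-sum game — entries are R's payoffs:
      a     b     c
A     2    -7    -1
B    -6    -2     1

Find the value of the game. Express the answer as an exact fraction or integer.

Column c is strictly dominated by b for C (it gives R more in every row).
The remaining 2×2 game on (A, B) × (a, b) has no saddle point. Let R play A with probability p; indifference gives 2p − 6(1−p) = −7p − 2(1−p), so p = 4/13.
Similarly C's optimal q on a is 5/13, and the value is 2·(5/13) + (-7)·(8/13) = -46/13.

-46/13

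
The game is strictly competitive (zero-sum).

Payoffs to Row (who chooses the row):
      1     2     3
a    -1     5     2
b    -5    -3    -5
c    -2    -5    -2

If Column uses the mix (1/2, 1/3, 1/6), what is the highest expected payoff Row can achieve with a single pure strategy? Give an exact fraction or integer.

a: (-1)·(1/2) + (5)·(1/3) + (2)·(1/6) = 3/2.
b: (-5)·(1/2) + (-3)·(1/3) + (-5)·(1/6) = -13/3.
c: (-2)·(1/2) + (-5)·(1/3) + (-2)·(1/6) = -3.
The best pure response is a with expected payoff 3/2.

3/2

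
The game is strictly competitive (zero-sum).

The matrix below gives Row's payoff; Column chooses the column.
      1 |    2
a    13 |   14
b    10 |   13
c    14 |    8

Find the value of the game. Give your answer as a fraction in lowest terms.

92/7

Row b is strictly dominated by row a, so Row never plays it.
The remaining 2×2 game on (a, c) × (1, 2) has no saddle point. Let Row play a with probability p; indifference gives 13p + 14(1−p) = 14p + 8(1−p), so p = 6/7.
Similarly Column's optimal q on 1 is 6/7, and the value is 13·(6/7) + (14)·(1/7) = 92/7.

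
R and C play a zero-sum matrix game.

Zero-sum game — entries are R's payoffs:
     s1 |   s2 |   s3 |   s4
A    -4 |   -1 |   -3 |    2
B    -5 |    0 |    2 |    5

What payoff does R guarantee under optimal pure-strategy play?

-4

Row minima: -4, -5 → R's maximin is -4.
Column maxima: -4, 0, 2, 5 → C's minimax is -4.
They coincide at (A, s1), so the value is -4.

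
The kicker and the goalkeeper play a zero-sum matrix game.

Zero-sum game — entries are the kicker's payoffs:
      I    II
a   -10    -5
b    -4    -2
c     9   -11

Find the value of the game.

-31/11

Row a is strictly dominated by row b, so the kicker never plays it.
The remaining 2×2 game on (b, c) × (I, II) has no saddle point. Let the kicker play b with probability p; indifference gives −4p + 9(1−p) = −2p − 11(1−p), so p = 10/11.
Similarly the goalkeeper's optimal q on I is 9/22, and the value is -4·(9/22) + (-2)·(13/22) = -31/11.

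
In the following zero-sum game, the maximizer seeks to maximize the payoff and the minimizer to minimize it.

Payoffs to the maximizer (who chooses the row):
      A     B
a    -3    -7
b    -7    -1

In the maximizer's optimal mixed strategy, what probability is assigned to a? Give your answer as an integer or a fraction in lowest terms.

3/5

Row minima are -7 and -7, so the maximizer's maximin is -7; column maxima are -3 and -1, so the minimizer's minimax is -3. These differ, so the equilibrium is in mixed strategies.
Let the maximizer play a with probability p. The minimizer is indifferent when −3p − 7(1−p) = −7p − (1−p), giving p = 3/5.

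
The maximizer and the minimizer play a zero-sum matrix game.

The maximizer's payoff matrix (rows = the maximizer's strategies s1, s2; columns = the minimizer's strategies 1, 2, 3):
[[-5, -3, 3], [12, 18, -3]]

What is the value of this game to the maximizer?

Column 2 is strictly dominated by 1 for the minimizer (it gives the maximizer more in every row).
The remaining 2×2 game on (s1, s2) × (1, 3) has no saddle point. Let the maximizer play s1 with probability p; indifference gives −5p + 12(1−p) = 3p − 3(1−p), so p = 15/23.
Similarly the minimizer's optimal q on 1 is 6/23, and the value is -5·(6/23) + (3)·(17/23) = 21/23.

21/23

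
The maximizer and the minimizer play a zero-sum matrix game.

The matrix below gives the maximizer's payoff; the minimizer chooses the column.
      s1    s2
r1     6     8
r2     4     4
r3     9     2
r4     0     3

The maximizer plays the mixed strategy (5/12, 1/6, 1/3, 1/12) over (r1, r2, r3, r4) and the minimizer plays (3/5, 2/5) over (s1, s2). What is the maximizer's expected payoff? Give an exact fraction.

Against (3/5, 2/5), each row's expected payoff is r1: 34/5; r2: 4; r3: 31/5; r4: 6/5.
Taking the (5/12, 1/6, 1/3, 1/12)-weighted average: (5/12)·(34/5) + (1/6)·(4) + (1/3)·(31/5) + (1/12)·(6/5) = 17/3.

17/3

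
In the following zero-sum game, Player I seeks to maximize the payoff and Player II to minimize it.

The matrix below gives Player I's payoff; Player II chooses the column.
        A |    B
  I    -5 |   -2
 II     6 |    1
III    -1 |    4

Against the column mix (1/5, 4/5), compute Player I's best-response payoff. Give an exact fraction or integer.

I: (-5)·(1/5) + (-2)·(4/5) = -13/5.
II: (6)·(1/5) + (1)·(4/5) = 2.
III: (-1)·(1/5) + (4)·(4/5) = 3.
The best pure response is III with expected payoff 3.

3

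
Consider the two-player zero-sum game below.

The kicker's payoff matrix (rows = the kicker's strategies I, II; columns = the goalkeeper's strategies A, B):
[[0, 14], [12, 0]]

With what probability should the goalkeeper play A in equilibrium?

7/13

Row minima are 0 and 0, so the kicker's maximin is 0; column maxima are 12 and 14, so the goalkeeper's minimax is 12. These differ, so the equilibrium is in mixed strategies.
Let the goalkeeper play A with probability q. The kicker is indifferent when 14(1−q) = 12q, giving q = 7/13.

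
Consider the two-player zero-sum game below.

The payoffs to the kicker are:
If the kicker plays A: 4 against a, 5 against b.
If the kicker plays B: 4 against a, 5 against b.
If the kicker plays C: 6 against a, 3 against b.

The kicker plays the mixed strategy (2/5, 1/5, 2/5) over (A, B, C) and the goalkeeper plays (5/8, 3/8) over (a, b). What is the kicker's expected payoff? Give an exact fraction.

Against (5/8, 3/8), each row's expected payoff is A: 35/8; B: 35/8; C: 39/8.
Taking the (2/5, 1/5, 2/5)-weighted average: (2/5)·(35/8) + (1/5)·(35/8) + (2/5)·(39/8) = 183/40.

183/40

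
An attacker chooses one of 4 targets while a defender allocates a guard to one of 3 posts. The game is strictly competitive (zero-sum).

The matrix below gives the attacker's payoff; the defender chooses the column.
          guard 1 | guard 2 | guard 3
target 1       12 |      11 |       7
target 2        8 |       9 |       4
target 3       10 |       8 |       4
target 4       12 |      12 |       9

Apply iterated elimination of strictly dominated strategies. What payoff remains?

Column guard 1 is strictly dominated by guard 3 for the defender (7<12, 4<8, 4<10, 9<12); eliminate guard 1.
Row target 2 is strictly dominated by row target 1 (11>9, 7>4); eliminate target 2.
Column guard 2 is strictly dominated by guard 3 for the defender (7<11, 4<8, 9<12); eliminate guard 2.
Row target 1 is strictly dominated by row target 4 (9>7); eliminate target 1.
Row target 3 is strictly dominated by row target 4 (9>4); eliminate target 3.
Only (target 4, guard 3) remains, with payoff 9.

9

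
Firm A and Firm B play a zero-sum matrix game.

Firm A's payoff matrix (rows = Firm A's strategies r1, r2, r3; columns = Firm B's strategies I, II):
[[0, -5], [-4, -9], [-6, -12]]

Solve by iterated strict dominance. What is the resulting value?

-5

Column I is strictly dominated by II for Firm B (-5<0, -9<-4, -12<-6); eliminate I.
Row r3 is strictly dominated by row r1 (-5>-12); eliminate r3.
Row r2 is strictly dominated by row r1 (-5>-9); eliminate r2.
Only (r1, II) remains, with payoff -5.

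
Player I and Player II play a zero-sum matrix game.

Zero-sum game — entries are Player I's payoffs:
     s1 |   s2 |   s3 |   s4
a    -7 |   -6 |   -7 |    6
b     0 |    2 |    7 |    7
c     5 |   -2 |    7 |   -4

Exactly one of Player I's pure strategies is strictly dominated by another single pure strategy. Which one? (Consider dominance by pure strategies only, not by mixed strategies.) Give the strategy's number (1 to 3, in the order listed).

1

Compare a with b: 0 > -7, 2 > -6, 7 > -7, 7 > 6.
So b strictly dominates a for Player I; a is strictly dominated.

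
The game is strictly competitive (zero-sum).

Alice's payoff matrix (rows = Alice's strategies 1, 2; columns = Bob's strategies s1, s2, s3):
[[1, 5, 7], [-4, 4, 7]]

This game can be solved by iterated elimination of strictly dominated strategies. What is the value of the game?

Column s3 is strictly dominated by s1 for Bob (1<7, -4<7); eliminate s3.
Row 2 is strictly dominated by row 1 (1>-4, 5>4); eliminate 2.
Column s2 is strictly dominated by s1 for Bob (1<5); eliminate s2.
Only (1, s1) remains, with payoff 1.

1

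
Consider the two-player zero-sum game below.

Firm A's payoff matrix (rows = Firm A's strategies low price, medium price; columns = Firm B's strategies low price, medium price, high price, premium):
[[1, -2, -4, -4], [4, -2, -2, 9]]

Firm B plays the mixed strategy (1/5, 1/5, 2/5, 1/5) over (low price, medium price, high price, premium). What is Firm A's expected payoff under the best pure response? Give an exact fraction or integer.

low price: (1)·(1/5) + (-2)·(1/5) + (-4)·(2/5) + (-4)·(1/5) = -13/5.
medium price: (4)·(1/5) + (-2)·(1/5) + (-2)·(2/5) + (9)·(1/5) = 7/5.
The best pure response is medium price with expected payoff 7/5.

7/5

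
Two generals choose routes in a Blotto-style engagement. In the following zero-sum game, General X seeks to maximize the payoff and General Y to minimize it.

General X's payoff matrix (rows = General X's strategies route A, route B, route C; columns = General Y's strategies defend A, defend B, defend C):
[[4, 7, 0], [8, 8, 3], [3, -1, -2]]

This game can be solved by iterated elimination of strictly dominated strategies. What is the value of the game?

Column defend B is strictly dominated by defend C for General Y (0<7, 3<8, -2<-1); eliminate defend B.
Row route C is strictly dominated by row route A (4>3, 0>-2); eliminate route C.
Column defend A is strictly dominated by defend C for General Y (0<4, 3<8); eliminate defend A.
Row route A is strictly dominated by row route B (3>0); eliminate route A.
Only (route B, defend C) remains, with payoff 3.

3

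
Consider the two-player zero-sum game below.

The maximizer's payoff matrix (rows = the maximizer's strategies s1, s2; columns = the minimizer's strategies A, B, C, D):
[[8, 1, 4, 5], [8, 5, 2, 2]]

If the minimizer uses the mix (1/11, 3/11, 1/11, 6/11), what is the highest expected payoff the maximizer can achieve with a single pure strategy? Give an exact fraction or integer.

s1: (8)·(1/11) + (1)·(3/11) + (4)·(1/11) + (5)·(6/11) = 45/11.
s2: (8)·(1/11) + (5)·(3/11) + (2)·(1/11) + (2)·(6/11) = 37/11.
The best pure response is s1 with expected payoff 45/11.

45/11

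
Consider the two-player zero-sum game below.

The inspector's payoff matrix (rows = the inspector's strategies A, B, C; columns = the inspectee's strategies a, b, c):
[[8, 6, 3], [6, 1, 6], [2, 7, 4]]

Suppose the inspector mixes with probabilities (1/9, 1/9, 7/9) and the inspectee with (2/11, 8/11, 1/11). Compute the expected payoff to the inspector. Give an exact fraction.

541/99

Against (2/11, 8/11, 1/11), each row's expected payoff is A: 67/11; B: 26/11; C: 64/11.
Taking the (1/9, 1/9, 7/9)-weighted average: (1/9)·(67/11) + (1/9)·(26/11) + (7/9)·(64/11) = 541/99.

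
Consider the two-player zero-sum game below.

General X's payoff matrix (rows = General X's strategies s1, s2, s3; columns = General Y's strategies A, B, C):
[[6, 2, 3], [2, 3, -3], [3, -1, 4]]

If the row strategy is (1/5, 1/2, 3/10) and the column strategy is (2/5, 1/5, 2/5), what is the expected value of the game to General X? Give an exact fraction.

Against (2/5, 1/5, 2/5), each row's expected payoff is s1: 4; s2: 1/5; s3: 13/5.
Taking the (1/5, 1/2, 3/10)-weighted average: (1/5)·(4) + (1/2)·(1/5) + (3/10)·(13/5) = 42/25.

42/25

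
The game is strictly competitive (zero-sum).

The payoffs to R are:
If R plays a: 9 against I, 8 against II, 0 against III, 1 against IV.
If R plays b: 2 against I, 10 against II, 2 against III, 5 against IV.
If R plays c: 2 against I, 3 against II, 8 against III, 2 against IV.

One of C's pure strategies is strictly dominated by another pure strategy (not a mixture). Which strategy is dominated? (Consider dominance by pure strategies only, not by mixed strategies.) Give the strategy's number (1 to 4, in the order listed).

C prefers columns that give R less. Compare II with IV: 1 < 8, 5 < 10, 2 < 3.
So IV strictly dominates II for C; II is strictly dominated.

2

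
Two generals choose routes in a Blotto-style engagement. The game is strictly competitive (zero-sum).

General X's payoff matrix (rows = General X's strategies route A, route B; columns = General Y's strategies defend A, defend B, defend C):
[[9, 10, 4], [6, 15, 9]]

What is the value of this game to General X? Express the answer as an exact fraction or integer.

Column defend B is strictly dominated by defend C for General Y (it gives General X more in every row).
The remaining 2×2 game on (route A, route B) × (defend A, defend C) has no saddle point. Let General X play route A with probability p; indifference gives 9p + 6(1−p) = 4p + 9(1−p), so p = 3/8.
Similarly General Y's optimal q on defend A is 5/8, and the value is 9·(5/8) + (4)·(3/8) = 57/8.

57/8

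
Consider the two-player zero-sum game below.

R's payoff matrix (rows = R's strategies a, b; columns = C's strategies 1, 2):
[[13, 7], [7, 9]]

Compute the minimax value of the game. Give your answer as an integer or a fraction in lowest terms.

Row minima are 7 and 7, so R's maximin is 7; column maxima are 13 and 9, so C's minimax is 9. These differ, so the equilibrium is in mixed strategies.
Let R play a with probability p. C is indifferent when 13p + 7(1−p) = 7p + 9(1−p), giving p = 1/4.
Let C play 1 with probability q. R is indifferent when 13q + 7(1−q) = 7q + 9(1−q), giving q = 1/4.
The value is 13·(1/4) + (7)·(3/4) = 17/2.

17/2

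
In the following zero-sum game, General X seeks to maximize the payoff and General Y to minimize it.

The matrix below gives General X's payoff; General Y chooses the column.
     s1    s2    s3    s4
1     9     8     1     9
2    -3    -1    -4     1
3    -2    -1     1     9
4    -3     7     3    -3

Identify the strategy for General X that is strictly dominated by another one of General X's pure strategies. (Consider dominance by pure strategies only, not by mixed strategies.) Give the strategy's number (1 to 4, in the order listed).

Compare 2 with 1: 9 > -3, 8 > -1, 1 > -4, 9 > 1.
So 1 strictly dominates 2 for General X; 2 is strictly dominated.

2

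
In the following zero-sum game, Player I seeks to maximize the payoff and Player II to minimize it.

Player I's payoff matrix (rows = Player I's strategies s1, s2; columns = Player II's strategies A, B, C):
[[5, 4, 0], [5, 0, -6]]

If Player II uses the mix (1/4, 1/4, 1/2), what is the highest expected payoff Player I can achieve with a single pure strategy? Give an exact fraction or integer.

s1: (5)·(1/4) + (4)·(1/4) + (0)·(1/2) = 9/4.
s2: (5)·(1/4) + (0)·(1/4) + (-6)·(1/2) = -7/4.
The best pure response is s1 with expected payoff 9/4.

9/4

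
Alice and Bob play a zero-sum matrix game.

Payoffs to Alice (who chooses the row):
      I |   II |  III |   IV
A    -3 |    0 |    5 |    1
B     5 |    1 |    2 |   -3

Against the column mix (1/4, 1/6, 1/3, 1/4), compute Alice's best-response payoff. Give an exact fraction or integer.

A: (-3)·(1/4) + (0)·(1/6) + (5)·(1/3) + (1)·(1/4) = 7/6.
B: (5)·(1/4) + (1)·(1/6) + (2)·(1/3) + (-3)·(1/4) = 4/3.
The best pure response is B with expected payoff 4/3.

4/3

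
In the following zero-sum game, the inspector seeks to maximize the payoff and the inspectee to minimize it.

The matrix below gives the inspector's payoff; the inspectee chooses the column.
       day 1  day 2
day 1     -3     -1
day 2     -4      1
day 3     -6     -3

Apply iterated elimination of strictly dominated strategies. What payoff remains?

-3

Row day 3 is strictly dominated by row day 1 (-3>-6, -1>-3); eliminate day 3.
Column day 2 is strictly dominated by day 1 for the inspectee (-3<-1, -4<1); eliminate day 2.
Row day 2 is strictly dominated by row day 1 (-3>-4); eliminate day 2.
Only (day 1, day 1) remains, with payoff -3.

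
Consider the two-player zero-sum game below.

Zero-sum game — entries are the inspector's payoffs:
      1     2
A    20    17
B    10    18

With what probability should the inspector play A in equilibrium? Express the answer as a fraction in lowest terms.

Row minima are 17 and 10, so the inspector's maximin is 17; column maxima are 20 and 18, so the inspectee's minimax is 18. These differ, so the equilibrium is in mixed strategies.
Let the inspector play A with probability p. The inspectee is indifferent when 20p + 10(1−p) = 17p + 18(1−p), giving p = 8/11.

8/11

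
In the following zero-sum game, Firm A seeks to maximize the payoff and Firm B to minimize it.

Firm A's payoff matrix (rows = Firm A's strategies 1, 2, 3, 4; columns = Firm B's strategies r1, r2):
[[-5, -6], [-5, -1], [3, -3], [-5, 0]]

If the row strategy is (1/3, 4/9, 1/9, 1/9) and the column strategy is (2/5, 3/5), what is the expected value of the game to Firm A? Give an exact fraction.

Against (2/5, 3/5), each row's expected payoff is 1: -28/5; 2: -13/5; 3: -3/5; 4: -2.
Taking the (1/3, 4/9, 1/9, 1/9)-weighted average: (1/3)·(-28/5) + (4/9)·(-13/5) + (1/9)·(-3/5) + (1/9)·(-2) = -149/45.

-149/45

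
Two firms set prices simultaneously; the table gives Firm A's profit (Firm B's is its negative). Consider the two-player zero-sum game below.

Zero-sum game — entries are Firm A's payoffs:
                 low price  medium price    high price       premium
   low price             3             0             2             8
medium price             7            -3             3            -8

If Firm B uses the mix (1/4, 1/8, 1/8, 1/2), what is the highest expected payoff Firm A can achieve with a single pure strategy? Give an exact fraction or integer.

low price: (3)·(1/4) + (0)·(1/8) + (2)·(1/8) + (8)·(1/2) = 5.
medium price: (7)·(1/4) + (-3)·(1/8) + (3)·(1/8) + (-8)·(1/2) = -9/4.
The best pure response is low price with expected payoff 5.

5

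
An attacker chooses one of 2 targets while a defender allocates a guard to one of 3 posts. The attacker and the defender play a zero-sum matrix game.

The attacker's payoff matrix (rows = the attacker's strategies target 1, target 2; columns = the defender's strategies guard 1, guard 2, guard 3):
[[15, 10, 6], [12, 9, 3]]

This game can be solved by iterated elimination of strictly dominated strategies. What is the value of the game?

6

Row target 2 is strictly dominated by row target 1 (15>12, 10>9, 6>3); eliminate target 2.
Column guard 1 is strictly dominated by guard 2 for the defender (10<15); eliminate guard 1.
Column guard 2 is strictly dominated by guard 3 for the defender (6<10); eliminate guard 2.
Only (target 1, guard 3) remains, with payoff 6.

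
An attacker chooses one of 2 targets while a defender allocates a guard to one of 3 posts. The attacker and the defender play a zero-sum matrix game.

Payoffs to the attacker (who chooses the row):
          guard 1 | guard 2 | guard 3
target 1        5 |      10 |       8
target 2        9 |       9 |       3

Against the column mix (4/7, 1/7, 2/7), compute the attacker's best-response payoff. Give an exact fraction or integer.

target 1: (5)·(4/7) + (10)·(1/7) + (8)·(2/7) = 46/7.
target 2: (9)·(4/7) + (9)·(1/7) + (3)·(2/7) = 51/7.
The best pure response is target 2 with expected payoff 51/7.

51/7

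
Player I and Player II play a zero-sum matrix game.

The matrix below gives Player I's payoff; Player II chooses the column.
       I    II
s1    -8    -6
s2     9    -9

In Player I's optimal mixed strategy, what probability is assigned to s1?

9/10

Row minima are -8 and -9, so Player I's maximin is -8; column maxima are 9 and -6, so Player II's minimax is -6. These differ, so the equilibrium is in mixed strategies.
Let Player I play s1 with probability p. Player II is indifferent when −8p + 9(1−p) = −6p − 9(1−p), giving p = 9/10.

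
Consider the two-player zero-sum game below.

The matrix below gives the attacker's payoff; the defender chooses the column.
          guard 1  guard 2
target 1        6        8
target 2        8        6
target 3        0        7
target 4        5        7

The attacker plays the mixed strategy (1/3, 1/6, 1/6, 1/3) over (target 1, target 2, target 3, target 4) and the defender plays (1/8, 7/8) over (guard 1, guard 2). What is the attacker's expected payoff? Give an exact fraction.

Against (1/8, 7/8), each row's expected payoff is target 1: 31/4; target 2: 25/4; target 3: 49/8; target 4: 27/4.
Taking the (1/3, 1/6, 1/6, 1/3)-weighted average: (1/3)·(31/4) + (1/6)·(25/4) + (1/6)·(49/8) + (1/3)·(27/4) = 331/48.

331/48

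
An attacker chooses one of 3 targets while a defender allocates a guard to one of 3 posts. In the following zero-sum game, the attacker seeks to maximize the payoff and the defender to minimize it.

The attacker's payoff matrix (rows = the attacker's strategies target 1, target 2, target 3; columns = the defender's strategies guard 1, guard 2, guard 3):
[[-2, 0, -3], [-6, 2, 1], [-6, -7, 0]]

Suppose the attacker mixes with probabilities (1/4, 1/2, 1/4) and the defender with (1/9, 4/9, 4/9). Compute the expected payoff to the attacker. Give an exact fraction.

-1

Against (1/9, 4/9, 4/9), each row's expected payoff is target 1: -14/9; target 2: 2/3; target 3: -34/9.
Taking the (1/4, 1/2, 1/4)-weighted average: (1/4)·(-14/9) + (1/2)·(2/3) + (1/4)·(-34/9) = -1.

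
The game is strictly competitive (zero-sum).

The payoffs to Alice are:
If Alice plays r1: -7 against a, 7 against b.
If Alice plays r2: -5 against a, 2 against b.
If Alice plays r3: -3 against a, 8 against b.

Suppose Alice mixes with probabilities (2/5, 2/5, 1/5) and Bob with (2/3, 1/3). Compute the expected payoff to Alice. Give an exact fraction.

-28/15

Against (2/3, 1/3), each row's expected payoff is r1: -7/3; r2: -8/3; r3: 2/3.
Taking the (2/5, 2/5, 1/5)-weighted average: (2/5)·(-7/3) + (2/5)·(-8/3) + (1/5)·(2/3) = -28/15.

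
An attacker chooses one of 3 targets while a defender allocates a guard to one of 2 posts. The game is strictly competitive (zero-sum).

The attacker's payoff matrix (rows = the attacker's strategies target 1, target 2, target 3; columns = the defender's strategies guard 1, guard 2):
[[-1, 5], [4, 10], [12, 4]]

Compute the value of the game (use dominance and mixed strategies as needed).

Row target 1 is strictly dominated by row target 2, so the attacker never plays it.
The remaining 2×2 game on (target 2, target 3) × (guard 1, guard 2) has no saddle point. Let the attacker play target 2 with probability p; indifference gives 4p + 12(1−p) = 10p + 4(1−p), so p = 4/7.
Similarly the defender's optimal q on guard 1 is 3/7, and the value is 4·(3/7) + (10)·(4/7) = 52/7.

52/7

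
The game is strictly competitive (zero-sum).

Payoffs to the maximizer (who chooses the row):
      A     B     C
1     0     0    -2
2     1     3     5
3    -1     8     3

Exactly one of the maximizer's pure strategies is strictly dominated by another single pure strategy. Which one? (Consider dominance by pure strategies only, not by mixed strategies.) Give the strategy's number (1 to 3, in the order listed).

1

Compare 1 with 2: 1 > 0, 3 > 0, 5 > -2.
So 2 strictly dominates 1 for the maximizer; 1 is strictly dominated.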